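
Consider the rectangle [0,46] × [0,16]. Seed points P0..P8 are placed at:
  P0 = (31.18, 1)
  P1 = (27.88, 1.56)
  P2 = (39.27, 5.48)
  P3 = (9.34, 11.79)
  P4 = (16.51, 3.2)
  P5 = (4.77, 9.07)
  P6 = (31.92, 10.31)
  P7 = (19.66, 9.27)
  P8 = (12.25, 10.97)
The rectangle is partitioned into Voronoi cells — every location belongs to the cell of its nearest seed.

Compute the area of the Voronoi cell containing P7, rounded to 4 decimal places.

Area of P7's cell: 96.6796

1. box [0,46]×[0,16]: [(0, 0) (46, 0) (46, 16) (0, 16)]
2. ⊥bis P7·P0 via (25.42,5.135): [(0, 0) (21.7337, 0) (33.2198, 16) (0, 16)]  |A|=439.6277
3. ⊥bis P7·P1 via (23.77,5.415): [(0, 0) (18.691, 0) (31.659, 13.8258) (33.2198, 16) (0, 16)]  |A|=418.5937
4. ⊥bis P7·P2 via (29.465,7.375): [(0, 0) (18.691, 0) (30.4659, 12.5538) (31.1319, 16) (0, 16)]  |A|=414.6919
5. ⊥bis P7·P3 via (14.5,10.53): [(11.9287, 0) (18.691, 0) (30.4659, 12.5538) (31.1319, 16) (15.8357, 16)]  |A|=192.5765
6. ⊥bis P7·P4 via (18.085,6.235): [(13.9724, 8.3692) (22.4261, 3.9822) (30.4659, 12.5538) (31.1319, 16) (15.8357, 16)]  |A|=139.2538
7. ⊥bis P7·P5 via (12.215,9.17): [(13.9724, 8.3692) (22.4261, 3.9822) (30.4659, 12.5538) (31.1319, 16) (15.8357, 16)]  |A|=139.2538
8. ⊥bis P7·P6 via (25.79,9.79): [(13.9724, 8.3692) (22.4261, 3.9822) (25.9628, 7.7529) (25.2632, 16) (15.8357, 16)]  |A|=108.8933
9. ⊥bis P7·P8 via (15.955,10.12): [(15.3851, 7.6361) (22.4261, 3.9822) (25.9628, 7.7529) (25.2632, 16) (17.304, 16)]  |A|=96.6796
10. canonical 5-gon: [(15.3851, 7.6361) (22.4261, 3.9822) (25.9628, 7.7529) (25.2632, 16) (17.304, 16)]
11. shoelace: 96.6796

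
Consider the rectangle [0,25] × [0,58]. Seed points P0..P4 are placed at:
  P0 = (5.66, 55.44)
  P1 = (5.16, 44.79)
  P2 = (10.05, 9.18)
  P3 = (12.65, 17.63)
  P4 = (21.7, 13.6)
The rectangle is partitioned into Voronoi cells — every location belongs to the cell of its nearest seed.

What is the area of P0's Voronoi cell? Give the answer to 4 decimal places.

Area of P0's cell: 205.4466

1. box [0,25]×[0,58]: [(0, 0) (25, 0) (25, 58) (0, 58)]
2. ⊥bis P0·P1 via (5.41,50.115): [(0, 50.369) (25, 49.1953) (25, 58) (0, 58)]  |A|=205.4466
3. ⊥bis P0·P2 via (7.855,32.31): [(0, 50.369) (25, 49.1953) (25, 58) (0, 58)]  |A|=205.4466
4. ⊥bis P0·P3 via (9.155,36.535): [(0, 50.369) (25, 49.1953) (25, 58) (0, 58)]  |A|=205.4466
5. ⊥bis P0·P4 via (13.68,34.52): [(0, 50.369) (25, 49.1953) (25, 58) (0, 58)]  |A|=205.4466
6. canonical 4-gon: [(0, 50.369) (25, 49.1953) (25, 58) (0, 58)]
7. shoelace: 205.4466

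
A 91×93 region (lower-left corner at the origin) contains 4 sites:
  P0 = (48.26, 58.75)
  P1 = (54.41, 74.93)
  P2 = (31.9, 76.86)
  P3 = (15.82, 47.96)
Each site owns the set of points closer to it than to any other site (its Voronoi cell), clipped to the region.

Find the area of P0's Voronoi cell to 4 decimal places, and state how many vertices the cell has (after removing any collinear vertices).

1. box [0,91]×[0,93]: [(0, 0) (91, 0) (91, 93) (0, 93)]
2. ⊥bis P0·P1 via (51.335,66.84): [(0, 86.3524) (0, 0) (91, 0) (91, 51.7634)]  |A|=6284.2668
3. ⊥bis P0·P2 via (40.08,67.805): [(42.6613, 70.1369) (0, 31.598) (0, 0) (91, 0) (91, 51.7634)]  |A|=5116.3204
4. ⊥bis P0·P3 via (32.04,53.355): [(42.6613, 70.1369) (30.2018, 58.8814) (49.7866, 0) (91, 0) (91, 51.7634)]  |A|=3173.4087
5. canonical 5-gon: [(42.6613, 70.1369) (30.2018, 58.8814) (49.7866, 0) (91, 0) (91, 51.7634)]
6. shoelace: 3173.4087

Area of P0's cell: 3173.4087 (5 vertices)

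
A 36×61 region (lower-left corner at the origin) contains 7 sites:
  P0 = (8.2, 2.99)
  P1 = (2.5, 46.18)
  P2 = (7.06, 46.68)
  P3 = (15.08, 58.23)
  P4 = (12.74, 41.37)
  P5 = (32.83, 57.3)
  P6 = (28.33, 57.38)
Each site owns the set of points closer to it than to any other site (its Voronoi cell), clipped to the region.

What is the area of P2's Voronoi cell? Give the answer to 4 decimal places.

Area of P2's cell: 98.0160

1. box [0,36]×[0,61]: [(0, 0) (36, 0) (36, 61) (0, 61)]
2. ⊥bis P2·P0 via (7.63,24.835): [(0, 24.6359) (36, 25.5753) (36, 61) (0, 61)]  |A|=1292.199
3. ⊥bis P2·P1 via (4.78,46.43): [(7.1492, 24.8225) (36, 25.5753) (36, 61) (3.1824, 61)]  |A|=1104.6451
4. ⊥bis P2·P3 via (11.07,52.455): [(3.5465, 57.6791) (7.1492, 24.8225) (36, 25.5753) (36, 35.1443)]  |A|=630.5994
5. ⊥bis P2·P4 via (9.9,44.025): [(15.1393, 49.6294) (3.5465, 57.6791) (5.5535, 39.3756)]  |A|=98.016
6. ⊥bis P2·P5 via (19.945,51.99): [(15.1393, 49.6294) (3.5465, 57.6791) (5.5535, 39.3756)]  |A|=98.016
7. ⊥bis P2·P6 via (17.695,52.03): [(15.1393, 49.6294) (3.5465, 57.6791) (5.5535, 39.3756)]  |A|=98.016
8. canonical 3-gon: [(15.1393, 49.6294) (3.5465, 57.6791) (5.5535, 39.3756)]
9. shoelace: 98.016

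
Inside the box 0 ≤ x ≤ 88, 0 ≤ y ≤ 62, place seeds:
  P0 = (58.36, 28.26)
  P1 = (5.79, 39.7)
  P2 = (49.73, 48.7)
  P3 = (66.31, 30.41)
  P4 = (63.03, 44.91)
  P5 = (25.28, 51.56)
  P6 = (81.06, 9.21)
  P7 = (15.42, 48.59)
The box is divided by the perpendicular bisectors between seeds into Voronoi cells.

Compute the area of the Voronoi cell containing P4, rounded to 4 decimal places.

Area of P4's cell: 689.6666

1. box [0,88]×[0,62]: [(0, 0) (88, 0) (88, 62) (0, 62)]
2. ⊥bis P4·P0 via (60.695,36.585): [(0, 53.6088) (88, 28.9265) (88, 62) (0, 62)]  |A|=1824.4493
3. ⊥bis P4·P1 via (34.41,42.305): [(34.2557, 44.0007) (88, 28.9265) (88, 62) (32.6174, 62)]  |A|=1387.1812
4. ⊥bis P4·P2 via (56.38,46.805): [(54.0026, 38.4621) (88, 28.9265) (88, 62) (60.71, 62)]  |A|=883.3818
5. ⊥bis P4·P3 via (64.67,37.66): [(54.0026, 38.4621) (60.348, 36.6823) (88, 42.9374) (88, 62) (60.71, 62)]  |A|=689.6666
6. ⊥bis P4·P5 via (44.155,48.235): [(54.0026, 38.4621) (60.348, 36.6823) (88, 42.9374) (88, 62) (60.71, 62)]  |A|=689.6666
7. ⊥bis P4·P6 via (72.045,27.06): [(54.0026, 38.4621) (60.348, 36.6823) (88, 42.9374) (88, 62) (60.71, 62)]  |A|=689.6666
8. ⊥bis P4·P7 via (39.225,46.75): [(54.0026, 38.4621) (60.348, 36.6823) (88, 42.9374) (88, 62) (60.71, 62)]  |A|=689.6666
9. canonical 5-gon: [(54.0026, 38.4621) (60.348, 36.6823) (88, 42.9374) (88, 62) (60.71, 62)]
10. shoelace: 689.6666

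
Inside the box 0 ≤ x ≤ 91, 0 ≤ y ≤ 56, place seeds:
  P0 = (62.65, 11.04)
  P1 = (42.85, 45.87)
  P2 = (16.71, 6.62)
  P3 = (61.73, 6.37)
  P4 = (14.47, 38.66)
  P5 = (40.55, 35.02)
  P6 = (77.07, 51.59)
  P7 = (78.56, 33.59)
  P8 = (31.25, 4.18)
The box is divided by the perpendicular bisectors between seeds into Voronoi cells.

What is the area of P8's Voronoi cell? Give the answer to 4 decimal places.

1. box [0,91]×[0,56]: [(0, 0) (91, 0) (91, 56) (0, 56)]
2. ⊥bis P8·P0 via (46.95,7.61): [(0, 0) (48.6126, 0) (36.3782, 56) (0, 56)]  |A|=2379.7407
3. ⊥bis P8·P1 via (37.05,25.025): [(0, 35.3339) (0, 0) (48.6126, 0) (43.5398, 23.2192)]  |A|=1333.5905
4. ⊥bis P8·P2 via (23.98,5.4): [(27.7095, 27.6239) (23.0738, 0) (48.6126, 0) (43.5398, 23.2192)]  |A|=525.3532
5. ⊥bis P8·P3 via (46.49,5.275): [(27.7095, 27.6239) (23.0738, 0) (46.869, 0) (46.0146, 11.8916) (43.5398, 23.2192)]  |A|=514.9864
6. ⊥bis P8·P4 via (22.86,21.42): [(32.7348, 26.2257) (27.007, 23.4382) (23.0738, 0) (46.869, 0) (46.0146, 11.8916) (43.5398, 23.2192)]  |A|=503.9778
7. ⊥bis P8·P5 via (35.9,19.6): [(26.8223, 22.3374) (23.0738, 0) (46.869, 0) (46.0146, 11.8916) (44.9251, 16.8784)]  |A|=417.5767
8. ⊥bis P8·P6 via (54.16,27.885): [(26.8223, 22.3374) (23.0738, 0) (46.869, 0) (46.0146, 11.8916) (44.9251, 16.8784)]  |A|=417.5767
9. ⊥bis P8·P7 via (54.905,18.885): [(26.8223, 22.3374) (23.0738, 0) (46.869, 0) (46.0146, 11.8916) (44.9251, 16.8784)]  |A|=417.5767
10. canonical 5-gon: [(26.8223, 22.3374) (23.0738, 0) (46.869, 0) (46.0146, 11.8916) (44.9251, 16.8784)]
11. shoelace: 417.5767

Area of P8's cell: 417.5767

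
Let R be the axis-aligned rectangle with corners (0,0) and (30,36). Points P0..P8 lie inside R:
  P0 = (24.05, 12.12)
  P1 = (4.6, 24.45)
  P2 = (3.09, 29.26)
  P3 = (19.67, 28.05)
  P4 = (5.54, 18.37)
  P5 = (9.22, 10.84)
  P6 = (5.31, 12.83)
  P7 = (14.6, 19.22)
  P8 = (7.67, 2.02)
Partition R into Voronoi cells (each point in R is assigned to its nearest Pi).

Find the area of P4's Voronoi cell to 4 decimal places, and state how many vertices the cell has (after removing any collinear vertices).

1. box [0,30]×[0,36]: [(0, 0) (30, 0) (30, 36) (0, 36)]
2. ⊥bis P4·P0 via (14.795,15.245): [(0, 0) (9.6474, 0) (21.803, 36) (0, 36)]  |A|=566.1087
3. ⊥bis P4·P1 via (5.07,21.41): [(0, 20.6262) (0, 0) (9.6474, 0) (17.5269, 23.3359)]  |A|=293.3226
4. ⊥bis P4·P2 via (4.315,23.815): [(0, 20.6262) (0, 0) (9.6474, 0) (17.5269, 23.3359)]  |A|=293.3226
5. ⊥bis P4·P3 via (12.605,23.21): [(12.9984, 22.6358) (0, 20.6262) (0, 0) (9.6474, 0) (15.8735, 18.439)]  |A|=282.8134
6. ⊥bis P4·P5 via (7.38,14.605): [(15.7108, 18.6764) (12.9984, 22.6358) (0, 20.6262) (0, 10.9983)]  |A|=104.0891
7. ⊥bis P4·P6 via (5.425,15.6): [(9.1035, 15.4473) (15.7108, 18.6764) (12.9984, 22.6358) (0, 20.6262) (0, 15.8252)]  |A|=82.1182
8. ⊥bis P4·P7 via (10.07,18.795): [(9.1035, 15.4473) (10.3279, 16.0457) (9.7567, 22.1346) (0, 20.6262) (0, 15.8252)]  |A|=57.8816
9. ⊥bis P4·P8 via (6.605,10.195): [(9.1035, 15.4473) (10.3279, 16.0457) (9.7567, 22.1346) (0, 20.6262) (0, 15.8252)]  |A|=57.8816
10. canonical 5-gon: [(9.1035, 15.4473) (10.3279, 16.0457) (9.7567, 22.1346) (0, 20.6262) (0, 15.8252)]
11. shoelace: 57.8816

Area of P4's cell: 57.8816 (5 vertices)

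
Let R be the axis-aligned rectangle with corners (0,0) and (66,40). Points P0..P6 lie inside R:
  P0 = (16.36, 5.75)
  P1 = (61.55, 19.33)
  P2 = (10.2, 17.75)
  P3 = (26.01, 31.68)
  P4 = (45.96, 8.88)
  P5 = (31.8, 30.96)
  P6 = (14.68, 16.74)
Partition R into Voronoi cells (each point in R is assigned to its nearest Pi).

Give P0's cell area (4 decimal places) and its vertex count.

1. box [0,66]×[0,40]: [(0, 0) (66, 0) (66, 40) (0, 40)]
2. ⊥bis P0·P1 via (38.955,12.54): [(0, 0) (42.7234, 0) (30.703, 40) (0, 40)]  |A|=1468.5281
3. ⊥bis P0·P2 via (13.28,11.75): [(0, 4.9329) (0, 0) (42.7234, 0) (35.7293, 23.274)]  |A|=585.2971
4. ⊥bis P0·P3 via (21.185,18.715): [(24.468, 17.4932) (0, 4.9329) (0, 0) (42.7234, 0) (39.1033, 12.0466)]  |A|=512.3277
5. ⊥bis P0·P4 via (31.16,7.315): [(30.3138, 15.3177) (24.468, 17.4932) (0, 4.9329) (0, 0) (31.9335, 0)]  |A|=382.6688
6. ⊥bis P0·P5 via (24.08,18.355): [(30.402, 14.483) (27.0654, 16.5266) (24.468, 17.4932) (0, 4.9329) (0, 0) (31.9335, 0)]  |A|=381.3665
7. ⊥bis P0·P6 via (15.52,11.245): [(30.5022, 13.5353) (10.9291, 10.5432) (0, 4.9329) (0, 0) (31.9335, 0)]  |A|=329.9023
8. canonical 5-gon: [(30.5022, 13.5353) (10.9291, 10.5432) (0, 4.9329) (0, 0) (31.9335, 0)]
9. shoelace: 329.9023

Area of P0's cell: 329.9023 (5 vertices)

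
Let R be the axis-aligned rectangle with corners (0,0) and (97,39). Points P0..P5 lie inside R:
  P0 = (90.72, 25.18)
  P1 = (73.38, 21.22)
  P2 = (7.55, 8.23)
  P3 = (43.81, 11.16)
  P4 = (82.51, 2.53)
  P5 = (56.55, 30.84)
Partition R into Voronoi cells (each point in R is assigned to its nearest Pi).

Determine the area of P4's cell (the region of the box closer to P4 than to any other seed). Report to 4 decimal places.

Area of P4's cell: 369.4686

1. box [0,97]×[0,39]: [(0, 0) (97, 0) (97, 39) (0, 39)]
2. ⊥bis P4·P0 via (86.615,13.855): [(0, 0) (97, 0) (97, 10.0907) (17.2442, 39) (0, 39)]  |A|=2630.1588
3. ⊥bis P4·P1 via (77.945,11.875): [(53.6357, 0) (97, 0) (97, 10.0907) (83.9648, 14.8156)]  |A|=387.0022
4. ⊥bis P4·P2 via (45.03,5.38): [(53.6357, 0) (97, 0) (97, 10.0907) (83.9648, 14.8156)]  |A|=387.0022
5. ⊥bis P4·P3 via (63.16,6.845): [(62.6113, 4.3846) (61.6336, 0) (97, 0) (97, 10.0907) (83.9648, 14.8156)]  |A|=369.4686
6. ⊥bis P4·P5 via (69.53,16.685): [(62.6113, 4.3846) (61.6336, 0) (97, 0) (97, 10.0907) (83.9648, 14.8156)]  |A|=369.4686
7. canonical 5-gon: [(62.6113, 4.3846) (61.6336, 0) (97, 0) (97, 10.0907) (83.9648, 14.8156)]
8. shoelace: 369.4686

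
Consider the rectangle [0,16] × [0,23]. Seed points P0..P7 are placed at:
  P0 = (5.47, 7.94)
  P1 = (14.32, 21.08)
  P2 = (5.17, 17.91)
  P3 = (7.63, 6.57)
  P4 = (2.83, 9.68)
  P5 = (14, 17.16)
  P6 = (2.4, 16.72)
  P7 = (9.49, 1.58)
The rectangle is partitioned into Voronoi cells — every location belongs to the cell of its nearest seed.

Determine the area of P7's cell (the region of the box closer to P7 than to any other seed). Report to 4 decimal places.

1. box [0,16]×[0,23]: [(0, 0) (16, 0) (16, 23) (0, 23)]
2. ⊥bis P7·P0 via (7.48,4.76): [(0, 0.0321) (0, 0) (16, 0) (16, 10.1453)]  |A|=81.4189
3. ⊥bis P7·P1 via (11.905,11.33): [(0, 0.0321) (0, 0) (16, 0) (16, 10.1453)]  |A|=81.4189
4. ⊥bis P7·P2 via (7.33,9.745): [(0, 0.0321) (0, 0) (16, 0) (16, 10.1453)]  |A|=81.4189
5. ⊥bis P7·P3 via (8.56,4.075): [(3.2862, 2.1092) (0, 0.0321) (0, 0) (16, 0) (16, 6.8482)]  |A|=60.4599
6. ⊥bis P7·P4 via (6.16,5.63): [(3.2862, 2.1092) (0, 0.0321) (0, 0) (16, 0) (16, 6.8482)]  |A|=60.4599
7. ⊥bis P7·P5 via (11.745,9.37): [(3.2862, 2.1092) (0, 0.0321) (0, 0) (16, 0) (16, 6.8482)]  |A|=60.4599
8. ⊥bis P7·P6 via (5.945,9.15): [(3.2862, 2.1092) (0, 0.0321) (0, 0) (16, 0) (16, 6.8482)]  |A|=60.4599
9. canonical 5-gon: [(3.2862, 2.1092) (0, 0.0321) (0, 0) (16, 0) (16, 6.8482)]
10. shoelace: 60.4599

Area of P7's cell: 60.4599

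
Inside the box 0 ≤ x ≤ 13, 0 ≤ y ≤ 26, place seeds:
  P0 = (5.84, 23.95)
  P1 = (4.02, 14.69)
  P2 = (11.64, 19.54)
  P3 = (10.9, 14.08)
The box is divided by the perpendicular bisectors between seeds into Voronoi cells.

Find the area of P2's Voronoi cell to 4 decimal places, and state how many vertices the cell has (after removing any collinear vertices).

1. box [0,13]×[0,26]: [(0, 0) (13, 0) (13, 26) (0, 26)]
2. ⊥bis P2·P0 via (8.74,21.745): [(0, 10.2502) (0, 0) (13, 0) (13, 26) (11.9753, 26)]  |A|=243.6961
3. ⊥bis P2·P1 via (7.83,17.115): [(6.6405, 18.9838) (13, 8.9922) (13, 26) (11.9753, 26)]  |A|=57.675
4. ⊥bis P2·P3 via (11.27,16.81): [(6.6405, 18.9838) (7.7177, 17.2914) (13, 16.5755) (13, 26) (11.9753, 26)]  |A|=37.6463
5. canonical 5-gon: [(6.6405, 18.9838) (7.7177, 17.2914) (13, 16.5755) (13, 26) (11.9753, 26)]
6. shoelace: 37.6463

Area of P2's cell: 37.6463 (5 vertices)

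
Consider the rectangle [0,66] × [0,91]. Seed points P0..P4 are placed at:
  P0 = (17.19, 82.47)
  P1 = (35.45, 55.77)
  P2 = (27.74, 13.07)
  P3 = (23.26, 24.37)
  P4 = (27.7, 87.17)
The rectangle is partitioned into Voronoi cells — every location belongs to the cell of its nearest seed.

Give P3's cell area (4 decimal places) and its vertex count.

1. box [0,66]×[0,91]: [(0, 0) (66, 0) (66, 91) (0, 91)]
2. ⊥bis P3·P0 via (20.225,53.42): [(0, 51.307) (0, 0) (66, 0) (66, 58.2023)]  |A|=3613.8081
3. ⊥bis P3·P1 via (29.355,40.07): [(0.3229, 51.3407) (0, 51.307) (0, 0) (66, 0) (66, 25.8438)]  |A|=2551.2011
4. ⊥bis P3·P2 via (25.5,18.72): [(54.6159, 30.2633) (0.3229, 51.3407) (0, 51.307) (0, 8.6103)]  |A|=1170.2794
5. ⊥bis P3·P4 via (25.48,55.77): [(54.6159, 30.2633) (0.3229, 51.3407) (0, 51.307) (0, 8.6103)]  |A|=1170.2794
6. canonical 4-gon: [(54.6159, 30.2633) (0.3229, 51.3407) (0, 51.307) (0, 8.6103)]
7. shoelace: 1170.2794

Area of P3's cell: 1170.2794 (4 vertices)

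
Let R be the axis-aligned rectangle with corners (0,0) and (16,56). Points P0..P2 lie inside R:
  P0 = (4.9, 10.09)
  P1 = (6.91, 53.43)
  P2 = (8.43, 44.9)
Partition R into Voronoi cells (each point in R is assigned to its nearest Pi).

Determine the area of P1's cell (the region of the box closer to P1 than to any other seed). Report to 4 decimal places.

1. box [0,16]×[0,56]: [(0, 0) (16, 0) (16, 56) (0, 56)]
2. ⊥bis P1·P0 via (5.905,31.76): [(0, 32.0339) (16, 31.2918) (16, 56) (0, 56)]  |A|=389.3946
3. ⊥bis P1·P2 via (7.67,49.165): [(0, 47.7982) (16, 50.6494) (16, 56) (0, 56)]  |A|=108.4191
4. canonical 4-gon: [(0, 47.7982) (16, 50.6494) (16, 56) (0, 56)]
5. shoelace: 108.4191

Area of P1's cell: 108.4191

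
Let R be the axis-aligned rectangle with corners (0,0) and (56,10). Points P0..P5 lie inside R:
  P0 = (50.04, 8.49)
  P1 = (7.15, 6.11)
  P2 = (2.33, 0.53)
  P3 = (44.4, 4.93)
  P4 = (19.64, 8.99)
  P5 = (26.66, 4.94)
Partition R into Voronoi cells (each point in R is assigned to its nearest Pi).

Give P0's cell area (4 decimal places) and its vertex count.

Area of P0's cell: 77.0064 (4 vertices)

1. box [0,56]×[0,10]: [(0, 0) (56, 0) (56, 10) (0, 10)]
2. ⊥bis P0·P1 via (28.595,7.3): [(29.0001, 0) (56, 0) (56, 10) (28.4452, 10)]  |A|=272.7737
3. ⊥bis P0·P2 via (26.185,4.51): [(29.0001, 0) (56, 0) (56, 10) (28.4452, 10)]  |A|=272.7737
4. ⊥bis P0·P3 via (47.22,6.71): [(51.4554, 0) (56, 0) (56, 10) (45.1433, 10)]  |A|=77.0064
5. ⊥bis P0·P4 via (34.84,8.74): [(51.4554, 0) (56, 0) (56, 10) (45.1433, 10)]  |A|=77.0064
6. ⊥bis P0·P5 via (38.35,6.715): [(51.4554, 0) (56, 0) (56, 10) (45.1433, 10)]  |A|=77.0064
7. canonical 4-gon: [(51.4554, 0) (56, 0) (56, 10) (45.1433, 10)]
8. shoelace: 77.0064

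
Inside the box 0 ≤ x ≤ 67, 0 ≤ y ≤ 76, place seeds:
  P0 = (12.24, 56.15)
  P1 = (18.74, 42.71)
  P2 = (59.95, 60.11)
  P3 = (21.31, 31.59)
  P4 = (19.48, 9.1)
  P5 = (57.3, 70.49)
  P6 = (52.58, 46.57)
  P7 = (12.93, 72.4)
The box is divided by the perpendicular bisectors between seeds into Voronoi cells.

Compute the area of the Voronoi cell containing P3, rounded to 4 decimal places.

1. box [0,67]×[0,76]: [(0, 0) (67, 0) (67, 76) (0, 76)]
2. ⊥bis P3·P0 via (16.775,43.87): [(0, 37.675) (0, 0) (67, 0) (67, 62.4181)]  |A|=3353.118
3. ⊥bis P3·P1 via (20.025,37.15): [(0, 32.5219) (0, 0) (67, 0) (67, 48.0066)]  |A|=2697.7065
4. ⊥bis P3·P2 via (40.63,45.85): [(43.113, 42.486) (0, 32.5219) (0, 0) (67, 0) (67, 10.1229)]  |A|=2245.2416
5. ⊥bis P3·P4 via (20.395,20.345): [(61.9509, 16.9636) (43.113, 42.486) (0, 32.5219) (0, 22.0045)]  |A|=969.8044
6. ⊥bis P3·P5 via (39.305,51.04): [(61.9509, 16.9636) (43.113, 42.486) (0, 32.5219) (0, 22.0045)]  |A|=969.8044
7. ⊥bis P3·P6 via (36.945,39.08): [(46.9554, 18.1838) (36.0908, 40.8631) (0, 32.5219) (0, 22.0045)]  |A|=701.4921
8. ⊥bis P3·P7 via (17.12,51.995): [(46.9554, 18.1838) (36.0908, 40.8631) (0, 32.5219) (0, 22.0045)]  |A|=701.4921
9. canonical 4-gon: [(46.9554, 18.1838) (36.0908, 40.8631) (0, 32.5219) (0, 22.0045)]
10. shoelace: 701.4921

Area of P3's cell: 701.4921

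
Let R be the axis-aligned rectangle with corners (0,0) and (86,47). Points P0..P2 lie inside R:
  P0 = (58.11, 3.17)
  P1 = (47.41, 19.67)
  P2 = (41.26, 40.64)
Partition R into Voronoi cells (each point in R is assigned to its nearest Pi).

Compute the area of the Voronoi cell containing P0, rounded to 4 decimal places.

1. box [0,86]×[0,47]: [(0, 0) (86, 0) (86, 47) (0, 47)]
2. ⊥bis P0·P1 via (52.76,11.42): [(35.1497, 0) (86, 0) (86, 32.9756)]  |A|=838.4102
3. ⊥bis P0·P2 via (49.685,21.905): [(35.1497, 0) (86, 0) (86, 32.9756)]  |A|=838.4102
4. canonical 3-gon: [(35.1497, 0) (86, 0) (86, 32.9756)]
5. shoelace: 838.4102

Area of P0's cell: 838.4102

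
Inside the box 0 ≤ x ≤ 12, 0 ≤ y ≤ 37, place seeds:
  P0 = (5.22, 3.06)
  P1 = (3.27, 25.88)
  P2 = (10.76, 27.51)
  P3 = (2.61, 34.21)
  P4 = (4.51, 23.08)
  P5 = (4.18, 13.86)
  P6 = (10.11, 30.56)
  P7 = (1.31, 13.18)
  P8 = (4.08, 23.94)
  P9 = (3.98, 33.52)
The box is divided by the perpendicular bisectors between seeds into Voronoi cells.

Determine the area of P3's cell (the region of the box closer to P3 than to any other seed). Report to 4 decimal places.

Area of P3's cell: 21.9578

1. box [0,12]×[0,37]: [(0, 0) (12, 0) (12, 37) (0, 37)]
2. ⊥bis P3·P0 via (3.915,18.635): [(0, 18.307) (12, 19.3124) (12, 37) (0, 37)]  |A|=218.2836
3. ⊥bis P3·P1 via (2.94,30.045): [(0, 29.8121) (12, 30.7628) (12, 37) (0, 37)]  |A|=80.5506
4. ⊥bis P3·P2 via (6.685,30.86): [(0, 29.8121) (6.2292, 30.3056) (11.7326, 37) (0, 37)]  |A|=61.659
5. ⊥bis P3·P4 via (3.56,28.645): [(0, 29.8121) (6.2292, 30.3056) (11.7326, 37) (0, 37)]  |A|=61.659
6. ⊥bis P3·P5 via (3.395,24.035): [(0, 29.8121) (6.2292, 30.3056) (11.7326, 37) (0, 37)]  |A|=61.659
7. ⊥bis P3·P6 via (6.36,32.385): [(0, 29.8121) (5.3127, 30.233) (8.606, 37) (0, 37)]  |A|=48.212
8. ⊥bis P3·P7 via (1.96,23.695): [(0, 29.8121) (5.3127, 30.233) (8.606, 37) (0, 37)]  |A|=48.212
9. ⊥bis P3·P8 via (3.345,29.075): [(0, 29.8121) (5.3127, 30.233) (8.606, 37) (0, 37)]  |A|=48.212
10. ⊥bis P3·P9 via (3.295,33.865): [(0, 29.8121) (1.3058, 29.9155) (4.8739, 37) (0, 37)]  |A|=21.9578
11. canonical 4-gon: [(0, 29.8121) (1.3058, 29.9155) (4.8739, 37) (0, 37)]
12. shoelace: 21.9578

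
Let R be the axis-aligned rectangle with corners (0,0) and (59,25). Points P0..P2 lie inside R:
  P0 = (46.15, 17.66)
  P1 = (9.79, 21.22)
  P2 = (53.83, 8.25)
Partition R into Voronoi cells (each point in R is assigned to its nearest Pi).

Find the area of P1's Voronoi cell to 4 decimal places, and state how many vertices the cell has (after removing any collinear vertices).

1. box [0,59]×[0,25]: [(0, 0) (59, 0) (59, 25) (0, 25)]
2. ⊥bis P1·P0 via (27.97,19.44): [(0, 0) (26.0666, 0) (28.5144, 25) (0, 25)]  |A|=682.2627
3. ⊥bis P1·P2 via (31.81,14.735): [(0, 0) (26.0666, 0) (28.5144, 25) (0, 25)]  |A|=682.2627
4. canonical 4-gon: [(0, 0) (26.0666, 0) (28.5144, 25) (0, 25)]
5. shoelace: 682.2627

Area of P1's cell: 682.2627 (4 vertices)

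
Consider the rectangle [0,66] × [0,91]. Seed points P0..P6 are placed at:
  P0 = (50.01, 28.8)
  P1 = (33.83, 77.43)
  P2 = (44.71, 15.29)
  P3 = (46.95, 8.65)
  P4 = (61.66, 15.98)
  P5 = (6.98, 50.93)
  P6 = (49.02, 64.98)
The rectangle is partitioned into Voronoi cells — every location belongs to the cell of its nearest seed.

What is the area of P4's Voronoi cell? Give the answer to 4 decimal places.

1. box [0,66]×[0,91]: [(0, 0) (66, 0) (66, 91) (0, 91)]
2. ⊥bis P4·P0 via (55.835,22.39): [(31.1964, 0) (66, 0) (66, 31.6273)]  |A|=550.3722
3. ⊥bis P4·P1 via (47.745,46.705): [(31.1964, 0) (66, 0) (66, 31.6273)]  |A|=550.3722
4. ⊥bis P4·P2 via (53.185,15.635): [(53.0144, 19.8268) (53.8215, 0) (66, 0) (66, 31.6273)]  |A|=326.0809
5. ⊥bis P4·P3 via (54.305,12.315): [(53.0144, 19.8268) (53.2325, 14.4672) (60.4416, 0) (66, 0) (66, 31.6273)]  |A|=278.1936
6. ⊥bis P4·P5 via (34.32,33.455): [(53.0144, 19.8268) (53.2325, 14.4672) (60.4416, 0) (66, 0) (66, 31.6273)]  |A|=278.1936
7. ⊥bis P4·P6 via (55.34,40.48): [(53.0144, 19.8268) (53.2325, 14.4672) (60.4416, 0) (66, 0) (66, 31.6273)]  |A|=278.1936
8. canonical 5-gon: [(53.0144, 19.8268) (53.2325, 14.4672) (60.4416, 0) (66, 0) (66, 31.6273)]
9. shoelace: 278.1936

Area of P4's cell: 278.1936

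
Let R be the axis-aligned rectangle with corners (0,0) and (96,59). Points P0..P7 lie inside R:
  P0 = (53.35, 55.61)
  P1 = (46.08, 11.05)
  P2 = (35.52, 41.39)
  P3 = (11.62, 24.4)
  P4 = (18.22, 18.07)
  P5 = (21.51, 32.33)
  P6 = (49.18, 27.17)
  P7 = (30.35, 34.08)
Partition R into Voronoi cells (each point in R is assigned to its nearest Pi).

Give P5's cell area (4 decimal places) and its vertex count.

1. box [0,96]×[0,59]: [(0, 0) (96, 0) (96, 59) (0, 59)]
2. ⊥bis P5·P0 via (37.43,43.97): [(0, 0) (69.5789, 0) (26.4407, 59) (0, 59)]  |A|=2832.5796
3. ⊥bis P5·P1 via (33.795,21.69): [(0, 0) (15.0094, 0) (44.5992, 34.1646) (26.4407, 59) (0, 59)]  |A|=1900.4049
4. ⊥bis P5·P2 via (28.515,36.86): [(0, 0) (15.0094, 0) (36.3886, 24.6846) (14.1975, 59) (0, 59)]  |A|=1502.31
5. ⊥bis P5·P3 via (16.565,28.365): [(0, 49.0242) (27.6272, 14.5686) (36.3886, 24.6846) (14.1975, 59) (0, 59)]  |A|=715.7756
6. ⊥bis P5·P4 via (19.865,25.2): [(0, 49.0242) (18.9297, 25.4158) (34.0088, 21.9368) (36.3886, 24.6846) (14.1975, 59) (0, 59)]  |A|=649.1225
7. ⊥bis P5·P6 via (35.345,29.75): [(0, 49.0242) (18.9297, 25.4158) (33.893, 21.9635) (34.8454, 27.0709) (14.1975, 59) (0, 59)]  |A|=643.8543
8. ⊥bis P5·P7 via (25.93,33.205): [(0, 49.0242) (18.9297, 25.4158) (27.8808, 23.3506) (23.7468, 44.2334) (14.1975, 59) (0, 59)]  |A|=547.4307
9. canonical 6-gon: [(0, 49.0242) (18.9297, 25.4158) (27.8808, 23.3506) (23.7468, 44.2334) (14.1975, 59) (0, 59)]
10. shoelace: 547.4307

Area of P5's cell: 547.4307 (6 vertices)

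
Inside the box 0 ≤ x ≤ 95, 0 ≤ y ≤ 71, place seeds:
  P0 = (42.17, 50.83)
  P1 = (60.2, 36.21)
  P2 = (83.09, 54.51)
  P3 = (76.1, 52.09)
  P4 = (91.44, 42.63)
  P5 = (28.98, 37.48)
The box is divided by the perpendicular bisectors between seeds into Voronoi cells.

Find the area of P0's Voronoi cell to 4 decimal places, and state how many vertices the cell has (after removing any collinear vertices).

1. box [0,95]×[0,71]: [(0, 0) (95, 0) (95, 71) (0, 71)]
2. ⊥bis P0·P1 via (51.185,43.52): [(0, 0) (15.8959, 0) (73.4677, 71) (0, 71)]  |A|=3172.409
3. ⊥bis P0·P2 via (62.63,52.67): [(0, 0) (15.8959, 0) (62.2281, 57.1388) (60.9816, 71) (0, 71)]  |A|=3085.8725
4. ⊥bis P0·P3 via (59.135,51.46): [(0, 0) (15.8959, 0) (59.0688, 53.2426) (58.4094, 71) (0, 71)]  |A|=3038.7106
5. ⊥bis P0·P4 via (66.805,46.73): [(0, 0) (15.8959, 0) (59.0688, 53.2426) (58.4094, 71) (0, 71)]  |A|=3038.7106
6. ⊥bis P0·P5 via (35.575,44.155): [(44.5275, 35.3097) (59.0688, 53.2426) (58.4094, 71) (8.4044, 71)]  |A|=1027.3657
7. canonical 4-gon: [(44.5275, 35.3097) (59.0688, 53.2426) (58.4094, 71) (8.4044, 71)]
8. shoelace: 1027.3657

Area of P0's cell: 1027.3657 (4 vertices)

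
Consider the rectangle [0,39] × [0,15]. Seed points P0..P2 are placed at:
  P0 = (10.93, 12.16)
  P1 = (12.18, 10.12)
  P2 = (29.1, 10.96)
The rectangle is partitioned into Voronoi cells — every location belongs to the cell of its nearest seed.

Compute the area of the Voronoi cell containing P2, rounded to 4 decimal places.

Area of P2's cell: 273.1362

1. box [0,39]×[0,15]: [(0, 0) (39, 0) (39, 15) (0, 15)]
2. ⊥bis P2·P0 via (20.015,11.56): [(19.2515, 0) (39, 0) (39, 15) (20.2422, 15)]  |A|=288.797
3. ⊥bis P2·P1 via (20.64,10.54): [(21.1633, 0) (39, 0) (39, 15) (20.4186, 15)]  |A|=273.1362
4. canonical 4-gon: [(21.1633, 0) (39, 0) (39, 15) (20.4186, 15)]
5. shoelace: 273.1362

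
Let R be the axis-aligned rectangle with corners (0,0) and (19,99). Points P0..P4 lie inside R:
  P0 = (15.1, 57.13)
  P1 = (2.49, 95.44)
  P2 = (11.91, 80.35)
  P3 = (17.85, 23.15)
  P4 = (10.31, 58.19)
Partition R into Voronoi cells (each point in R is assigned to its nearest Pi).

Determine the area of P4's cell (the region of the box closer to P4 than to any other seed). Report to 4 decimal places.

Area of P4's cell: 368.5288

1. box [0,19]×[0,99]: [(0, 0) (19, 0) (19, 99) (0, 99)]
2. ⊥bis P4·P0 via (12.705,57.66): [(0, 0.2478) (19, 86.1063) (19, 99) (0, 99)]  |A|=1060.6365
3. ⊥bis P4·P1 via (6.4,76.815): [(0, 75.4714) (0, 0.2478) (17.4576, 79.1364)]  |A|=656.612
4. ⊥bis P4·P2 via (11.11,69.27): [(0, 70.0722) (0, 0.2478) (15.2087, 68.9741)]  |A|=530.9704
5. ⊥bis P4·P3 via (14.08,40.67): [(0, 70.0722) (0, 37.6402) (8.6885, 39.5098) (15.2087, 68.9741)]  |A|=368.5288
6. canonical 4-gon: [(0, 70.0722) (0, 37.6402) (8.6885, 39.5098) (15.2087, 68.9741)]
7. shoelace: 368.5288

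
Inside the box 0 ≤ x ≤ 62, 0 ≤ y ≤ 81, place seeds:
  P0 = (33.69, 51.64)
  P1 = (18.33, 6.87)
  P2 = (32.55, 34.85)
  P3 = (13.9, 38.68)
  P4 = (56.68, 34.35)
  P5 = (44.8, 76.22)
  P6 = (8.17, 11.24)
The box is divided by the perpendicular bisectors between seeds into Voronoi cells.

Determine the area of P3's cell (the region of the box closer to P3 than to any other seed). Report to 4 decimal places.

1. box [0,62]×[0,81]: [(0, 0) (62, 0) (62, 81) (0, 81)]
2. ⊥bis P3·P0 via (23.795,45.16): [(0, 0) (53.3692, 0) (0.3242, 81) (0, 81)]  |A|=2174.5846
3. ⊥bis P3·P1 via (16.115,22.775): [(0, 20.5308) (36.5873, 25.6261) (0.3242, 81) (0, 81)]  |A|=1115.1807
4. ⊥bis P3·P2 via (23.225,36.765): [(0, 20.5308) (20.4767, 23.3824) (24.6735, 43.8185) (0.3242, 81) (0, 81)]  |A|=955.2703
5. ⊥bis P3·P4 via (35.29,36.515): [(0, 20.5308) (20.4767, 23.3824) (24.6735, 43.8185) (0.3242, 81) (0, 81)]  |A|=955.2703
6. ⊥bis P3·P5 via (29.35,57.45): [(0, 20.5308) (20.4767, 23.3824) (24.6735, 43.8185) (0.3242, 81) (0, 81)]  |A|=955.2703
7. ⊥bis P3·P6 via (11.035,24.96): [(0, 27.2643) (19.3447, 23.2248) (20.4767, 23.3824) (24.6735, 43.8185) (0.3242, 81) (0, 81)]  |A|=890.1409
8. canonical 6-gon: [(0, 27.2643) (19.3447, 23.2248) (20.4767, 23.3824) (24.6735, 43.8185) (0.3242, 81) (0, 81)]
9. shoelace: 890.1409

Area of P3's cell: 890.1409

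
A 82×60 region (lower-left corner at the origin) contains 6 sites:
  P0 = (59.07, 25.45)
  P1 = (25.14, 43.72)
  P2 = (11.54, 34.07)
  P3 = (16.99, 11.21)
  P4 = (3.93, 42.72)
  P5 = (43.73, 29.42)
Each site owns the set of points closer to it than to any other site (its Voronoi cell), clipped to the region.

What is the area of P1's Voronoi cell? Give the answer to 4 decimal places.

Area of P1's cell: 733.5942

1. box [0,82]×[0,60]: [(0, 0) (82, 0) (82, 60) (0, 60)]
2. ⊥bis P1·P0 via (42.105,34.585): [(0, 0) (23.4823, 0) (55.79, 60) (0, 60)]  |A|=2378.1692
3. ⊥bis P1·P2 via (18.34,38.895): [(33.171, 17.9933) (55.79, 60) (3.3648, 60)]  |A|=1101.1061
4. ⊥bis P1·P3 via (21.065,27.465): [(27.6155, 25.8229) (36.2248, 23.6646) (55.79, 60) (3.3648, 60)]  |A|=1073.3977
5. ⊥bis P1·P4 via (14.535,43.22): [(14.4826, 44.3313) (27.6155, 25.8229) (36.2248, 23.6646) (55.79, 60) (13.7439, 60)]  |A|=992.0844
6. ⊥bis P1·P5 via (34.435,36.57): [(14.4826, 44.3313) (26.9209, 26.8017) (52.4581, 60) (13.7439, 60)]  |A|=733.5942
7. canonical 4-gon: [(14.4826, 44.3313) (26.9209, 26.8017) (52.4581, 60) (13.7439, 60)]
8. shoelace: 733.5942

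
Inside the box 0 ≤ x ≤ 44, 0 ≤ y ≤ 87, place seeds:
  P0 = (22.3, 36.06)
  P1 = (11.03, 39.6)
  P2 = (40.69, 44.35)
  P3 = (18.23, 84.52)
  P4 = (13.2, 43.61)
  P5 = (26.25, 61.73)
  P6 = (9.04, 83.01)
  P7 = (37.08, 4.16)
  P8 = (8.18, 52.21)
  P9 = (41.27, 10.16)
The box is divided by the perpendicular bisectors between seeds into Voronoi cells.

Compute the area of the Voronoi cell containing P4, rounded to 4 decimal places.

1. box [0,44]×[0,87]: [(0, 0) (44, 0) (44, 87) (0, 87)]
2. ⊥bis P4·P0 via (17.75,39.835): [(0, 18.441) (44, 71.4741) (44, 87) (0, 87)]  |A|=1849.8693
3. ⊥bis P4·P1 via (12.115,41.605): [(0, 48.161) (17.0174, 38.9521) (44, 71.4741) (44, 87) (0, 87)]  |A|=1596.9897
4. ⊥bis P4·P2 via (26.945,43.98): [(0, 48.161) (17.0174, 38.9521) (26.7641, 50.6997) (25.7869, 87) (0, 87)]  |A|=1132.6185
5. ⊥bis P4·P3 via (15.715,64.065): [(0, 65.9972) (0, 48.161) (17.0174, 38.9521) (26.7641, 50.6997) (26.4398, 62.7464)]  |A|=542.2495
6. ⊥bis P4·P5 via (19.725,52.67): [(1.4713, 65.8163) (0, 65.9972) (0, 48.161) (17.0174, 38.9521) (25.1545, 48.7597)]  |A|=355.6532
7. ⊥bis P4·P6 via (11.12,63.31): [(5.74, 62.742) (0, 62.1359) (0, 48.161) (17.0174, 38.9521) (25.1545, 48.7597)]  |A|=342.6958
8. ⊥bis P4·P7 via (25.14,23.885): [(5.74, 62.742) (0, 62.1359) (0, 48.161) (17.0174, 38.9521) (25.1545, 48.7597)]  |A|=342.6958
9. ⊥bis P4·P8 via (10.69,47.91): [(19.3309, 52.9539) (5.7704, 45.0383) (17.0174, 38.9521) (25.1545, 48.7597)]  |A|=131.4016
10. ⊥bis P4·P9 via (27.235,26.885): [(19.3309, 52.9539) (5.7704, 45.0383) (17.0174, 38.9521) (25.1545, 48.7597)]  |A|=131.4016
11. canonical 4-gon: [(19.3309, 52.9539) (5.7704, 45.0383) (17.0174, 38.9521) (25.1545, 48.7597)]
12. shoelace: 131.4016

Area of P4's cell: 131.4016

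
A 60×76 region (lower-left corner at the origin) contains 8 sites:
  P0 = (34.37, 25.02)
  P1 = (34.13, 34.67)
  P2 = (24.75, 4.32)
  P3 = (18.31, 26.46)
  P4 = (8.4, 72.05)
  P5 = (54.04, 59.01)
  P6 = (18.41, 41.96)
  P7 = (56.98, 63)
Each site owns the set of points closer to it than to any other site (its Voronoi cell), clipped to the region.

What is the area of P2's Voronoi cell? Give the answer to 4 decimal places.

Area of P2's cell: 621.9560

1. box [0,60]×[0,76]: [(0, 0) (60, 0) (60, 76) (0, 76)]
2. ⊥bis P2·P0 via (29.56,14.67): [(0, 28.4075) (0, 0) (60, 0) (60, 0.5235)]  |A|=867.931
3. ⊥bis P2·P1 via (29.44,19.495): [(0, 28.4075) (0, 0) (60, 0) (60, 0.5235)]  |A|=867.931
4. ⊥bis P2·P3 via (21.53,15.39): [(25.5159, 16.5494) (0, 9.1274) (0, 0) (60, 0) (60, 0.5235)]  |A|=621.956
5. ⊥bis P2·P4 via (16.575,38.185): [(25.5159, 16.5494) (0, 9.1274) (0, 0) (60, 0) (60, 0.5235)]  |A|=621.956
6. ⊥bis P2·P5 via (39.395,31.665): [(25.5159, 16.5494) (0, 9.1274) (0, 0) (60, 0) (60, 0.5235)]  |A|=621.956
7. ⊥bis P2·P6 via (21.58,23.14): [(25.5159, 16.5494) (0, 9.1274) (0, 0) (60, 0) (60, 0.5235)]  |A|=621.956
8. ⊥bis P2·P7 via (40.865,33.66): [(25.5159, 16.5494) (0, 9.1274) (0, 0) (60, 0) (60, 0.5235)]  |A|=621.956
9. canonical 5-gon: [(25.5159, 16.5494) (0, 9.1274) (0, 0) (60, 0) (60, 0.5235)]
10. shoelace: 621.956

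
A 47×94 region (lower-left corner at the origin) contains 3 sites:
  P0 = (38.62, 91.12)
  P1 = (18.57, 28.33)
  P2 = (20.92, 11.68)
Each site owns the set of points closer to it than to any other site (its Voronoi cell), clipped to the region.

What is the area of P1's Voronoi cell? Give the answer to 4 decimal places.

1. box [0,47]×[0,94]: [(0, 0) (47, 0) (47, 94) (0, 94)]
2. ⊥bis P1·P0 via (28.595,59.725): [(0, 68.8559) (0, 0) (47, 0) (47, 53.8479)]  |A|=2883.5406
3. ⊥bis P1·P2 via (19.745,20.005): [(0, 68.8559) (0, 17.2182) (47, 23.8518) (47, 53.8479)]  |A|=1918.3963
4. canonical 4-gon: [(0, 68.8559) (0, 17.2182) (47, 23.8518) (47, 53.8479)]
5. shoelace: 1918.3963

Area of P1's cell: 1918.3963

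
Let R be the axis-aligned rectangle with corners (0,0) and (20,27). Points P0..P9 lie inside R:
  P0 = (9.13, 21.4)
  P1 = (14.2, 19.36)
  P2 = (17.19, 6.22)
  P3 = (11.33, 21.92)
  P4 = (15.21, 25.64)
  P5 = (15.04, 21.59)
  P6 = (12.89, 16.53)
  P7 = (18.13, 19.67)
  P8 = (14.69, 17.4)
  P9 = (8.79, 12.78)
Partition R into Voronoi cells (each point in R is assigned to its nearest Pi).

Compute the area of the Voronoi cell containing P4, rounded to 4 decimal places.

Area of P4's cell: 27.4561

1. box [0,20]×[0,27]: [(0, 0) (20, 0) (20, 27) (0, 27)]
2. ⊥bis P4·P0 via (12.17,23.52): [(20, 12.2921) (20, 27) (9.7432, 27)]  |A|=75.4284
3. ⊥bis P4·P1 via (14.705,22.5): [(12.6509, 22.8304) (20, 21.6484) (20, 27) (9.7432, 27)]  |A|=41.0483
4. ⊥bis P4·P2 via (16.2,15.93): [(12.6509, 22.8304) (20, 21.6484) (20, 27) (9.7432, 27)]  |A|=41.0483
5. ⊥bis P4·P3 via (13.27,23.78): [(14.4593, 22.5395) (20, 21.6484) (20, 27) (10.1828, 27)]  |A|=36.7205
6. ⊥bis P4·P5 via (15.125,23.615): [(13.357, 23.6892) (20, 23.4104) (20, 27) (10.1828, 27)]  |A|=28.1742
7. ⊥bis P4·P6 via (14.05,21.085): [(13.357, 23.6892) (20, 23.4104) (20, 27) (10.1828, 27)]  |A|=28.1742
8. ⊥bis P4·P7 via (16.67,22.655): [(13.357, 23.6892) (18.3555, 23.4794) (20, 24.2837) (20, 27) (10.1828, 27)]  |A|=27.4561
9. ⊥bis P4·P8 via (14.95,21.52): [(13.357, 23.6892) (18.3555, 23.4794) (20, 24.2837) (20, 27) (10.1828, 27)]  |A|=27.4561
10. ⊥bis P4·P9 via (12,19.21): [(13.357, 23.6892) (18.3555, 23.4794) (20, 24.2837) (20, 27) (10.1828, 27)]  |A|=27.4561
11. canonical 5-gon: [(13.357, 23.6892) (18.3555, 23.4794) (20, 24.2837) (20, 27) (10.1828, 27)]
12. shoelace: 27.4561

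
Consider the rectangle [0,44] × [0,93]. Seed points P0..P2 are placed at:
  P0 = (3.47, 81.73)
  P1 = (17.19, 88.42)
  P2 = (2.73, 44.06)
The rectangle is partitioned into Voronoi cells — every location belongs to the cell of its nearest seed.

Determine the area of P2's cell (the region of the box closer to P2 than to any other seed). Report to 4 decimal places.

Area of P2's cell: 2672.2576

1. box [0,44]×[0,93]: [(0, 0) (44, 0) (44, 93) (0, 93)]
2. ⊥bis P2·P0 via (3.1,62.895): [(0, 62.9559) (0, 0) (44, 0) (44, 62.0915)]  |A|=2751.0438
3. ⊥bis P2·P1 via (9.96,66.24): [(21.3197, 62.5371) (0, 62.9559) (0, 0) (44, 0) (44, 55.144)]  |A|=2672.2576
4. canonical 5-gon: [(21.3197, 62.5371) (0, 62.9559) (0, 0) (44, 0) (44, 55.144)]
5. shoelace: 2672.2576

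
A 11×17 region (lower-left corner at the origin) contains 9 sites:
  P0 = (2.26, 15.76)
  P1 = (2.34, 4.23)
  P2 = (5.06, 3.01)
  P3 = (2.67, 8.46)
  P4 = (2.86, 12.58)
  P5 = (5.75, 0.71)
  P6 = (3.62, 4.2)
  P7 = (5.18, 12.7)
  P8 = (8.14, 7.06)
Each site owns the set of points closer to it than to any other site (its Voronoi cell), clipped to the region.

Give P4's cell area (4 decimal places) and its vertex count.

Area of P4's cell: 14.1553 (4 vertices)

1. box [0,11]×[0,17]: [(0, 0) (11, 0) (11, 17) (0, 17)]
2. ⊥bis P4·P0 via (2.56,14.17): [(0, 13.687) (0, 0) (11, 0) (11, 15.7625)]  |A|=161.9719
3. ⊥bis P4·P1 via (2.6,8.405): [(0, 13.687) (0, 8.5669) (11, 7.8819) (11, 15.7625)]  |A|=71.5035
4. ⊥bis P4·P2 via (3.96,7.795): [(0, 13.687) (0, 8.5669) (5.758, 8.2083) (11, 9.4134) (11, 15.7625)]  |A|=67.4894
5. ⊥bis P4·P3 via (2.765,10.52): [(0, 13.687) (0, 10.6475) (11, 10.1402) (11, 15.7625)]  |A|=47.6393
6. ⊥bis P4·P5 via (4.305,6.645): [(0, 13.687) (0, 10.6475) (11, 10.1402) (11, 15.7625)]  |A|=47.6393
7. ⊥bis P4·P6 via (3.24,8.39): [(0, 13.687) (0, 10.6475) (11, 10.1402) (11, 15.7625)]  |A|=47.6393
8. ⊥bis P4·P7 via (4.02,12.64): [(3.9275, 14.428) (0, 13.687) (0, 10.6475) (4.1329, 10.4569)]  |A|=14.1553
9. ⊥bis P4·P8 via (5.5,9.82): [(3.9275, 14.428) (0, 13.687) (0, 10.6475) (4.1329, 10.4569)]  |A|=14.1553
10. canonical 4-gon: [(3.9275, 14.428) (0, 13.687) (0, 10.6475) (4.1329, 10.4569)]
11. shoelace: 14.1553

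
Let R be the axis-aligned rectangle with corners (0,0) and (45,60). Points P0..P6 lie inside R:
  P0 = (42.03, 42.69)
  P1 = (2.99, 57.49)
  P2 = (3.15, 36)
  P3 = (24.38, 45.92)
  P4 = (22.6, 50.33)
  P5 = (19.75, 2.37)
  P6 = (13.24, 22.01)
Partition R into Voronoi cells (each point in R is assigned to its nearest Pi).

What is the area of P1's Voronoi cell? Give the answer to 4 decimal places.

1. box [0,45]×[0,60]: [(0, 0) (45, 0) (45, 60) (0, 60)]
2. ⊥bis P1·P0 via (22.51,50.09): [(0, 0) (3.521, 0) (26.2669, 60) (0, 60)]  |A|=893.6348
3. ⊥bis P1·P2 via (3.07,46.745): [(0, 46.7221) (21.2934, 46.8807) (26.2669, 60) (0, 60)]  |A|=313.6668
4. ⊥bis P1·P3 via (13.685,51.705): [(0, 46.7221) (11.0342, 46.8043) (18.1718, 60) (0, 60)]  |A|=193.1501
5. ⊥bis P1·P4 via (12.795,53.91): [(0, 46.7221) (10.1983, 46.7981) (15.0186, 60) (0, 60)]  |A|=166.8428
6. ⊥bis P1·P5 via (11.37,29.93): [(0, 46.7221) (10.1983, 46.7981) (15.0186, 60) (0, 60)]  |A|=166.8428
7. ⊥bis P1·P6 via (8.115,39.75): [(0, 46.7221) (10.1983, 46.7981) (15.0186, 60) (0, 60)]  |A|=166.8428
8. canonical 4-gon: [(0, 46.7221) (10.1983, 46.7981) (15.0186, 60) (0, 60)]
9. shoelace: 166.8428

Area of P1's cell: 166.8428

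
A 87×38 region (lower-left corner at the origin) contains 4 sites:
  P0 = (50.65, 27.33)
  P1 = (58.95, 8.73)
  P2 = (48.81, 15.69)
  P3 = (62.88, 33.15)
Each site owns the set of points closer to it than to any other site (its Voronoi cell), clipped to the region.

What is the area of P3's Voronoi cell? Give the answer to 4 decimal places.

Area of P3's cell: 564.3031

1. box [0,87]×[0,38]: [(0, 0) (87, 0) (87, 38) (0, 38)]
2. ⊥bis P3·P0 via (56.765,30.24): [(71.1556, 0) (87, 0) (87, 38) (53.0722, 38)]  |A|=945.6726
3. ⊥bis P3·P1 via (60.915,20.94): [(61.2135, 20.892) (87, 16.742) (87, 38) (53.0722, 38)]  |A|=564.3031
4. ⊥bis P3·P2 via (55.845,24.42): [(61.2135, 20.892) (87, 16.742) (87, 38) (53.0722, 38)]  |A|=564.3031
5. canonical 4-gon: [(61.2135, 20.892) (87, 16.742) (87, 38) (53.0722, 38)]
6. shoelace: 564.3031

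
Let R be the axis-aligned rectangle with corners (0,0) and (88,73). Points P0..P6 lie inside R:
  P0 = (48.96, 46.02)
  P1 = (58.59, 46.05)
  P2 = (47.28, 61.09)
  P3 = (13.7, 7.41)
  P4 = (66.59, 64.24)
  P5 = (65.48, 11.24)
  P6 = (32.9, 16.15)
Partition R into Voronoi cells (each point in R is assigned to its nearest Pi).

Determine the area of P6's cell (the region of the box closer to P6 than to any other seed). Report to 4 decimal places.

1. box [0,88]×[0,73]: [(0, 0) (88, 0) (88, 73) (0, 73)]
2. ⊥bis P6·P0 via (40.93,31.085): [(0, 53.0916) (0, 0) (88, 0) (88, 5.7772)]  |A|=2590.2249
3. ⊥bis P6·P1 via (45.745,31.1): [(53.8432, 24.142) (0, 53.0916) (0, 0) (81.9416, 0)]  |A|=2418.4283
4. ⊥bis P6·P2 via (40.09,38.62): [(53.8432, 24.142) (7.5499, 49.0323) (0, 51.4481) (0, 0) (81.9416, 0)]  |A|=2412.2243
5. ⊥bis P6·P3 via (23.3,11.78): [(53.8432, 24.142) (7.5499, 49.0323) (6.1366, 49.4845) (28.6624, 0) (81.9416, 0)]  |A|=1545.1951
6. ⊥bis P6·P4 via (49.745,40.195): [(53.8432, 24.142) (7.5499, 49.0323) (6.1366, 49.4845) (28.6624, 0) (81.9416, 0)]  |A|=1545.1951
7. ⊥bis P6·P5 via (49.19,13.695): [(50.9952, 25.6733) (7.5499, 49.0323) (6.1366, 49.4845) (28.6624, 0) (47.1261, 0)]  |A|=1085.4154
8. canonical 5-gon: [(50.9952, 25.6733) (7.5499, 49.0323) (6.1366, 49.4845) (28.6624, 0) (47.1261, 0)]
9. shoelace: 1085.4154

Area of P6's cell: 1085.4154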